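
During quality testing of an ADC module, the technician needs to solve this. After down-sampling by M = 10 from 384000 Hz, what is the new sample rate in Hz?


Decimation reduces the sample rate:
fs_out = fs_in / M
       = 384000 / 10
       = 38400.0 Hz

38400.0 Hz


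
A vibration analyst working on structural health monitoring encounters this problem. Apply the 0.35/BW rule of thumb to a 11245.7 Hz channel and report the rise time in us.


Rise time from bandwidth relationship:
tr = 0.35 / BW
   = 0.35 / 11245.7
   = 3.112300702e-05 s
   = 31.123 us

31.123 us


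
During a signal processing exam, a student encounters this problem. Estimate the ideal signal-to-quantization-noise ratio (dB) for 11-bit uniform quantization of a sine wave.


Theoretical SNR for a full-scale sinusoid:
SNR = 6.02 * N + 1.76
    = 6.02 * 11 + 1.76
    = 66.22 + 1.76
    = 67.98 dB

67.98 dB


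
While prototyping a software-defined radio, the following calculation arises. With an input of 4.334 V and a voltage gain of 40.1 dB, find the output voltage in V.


Output voltage from dB gain:
V_out = V_in * 10^(gain_dB / 20)
      = 4.334 * 10^(40.1 / 20)
      = 4.334 * 101.157945
      = 438.4185 V

438.4185 V


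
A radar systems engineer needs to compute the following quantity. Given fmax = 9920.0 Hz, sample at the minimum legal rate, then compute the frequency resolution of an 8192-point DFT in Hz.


Step 1 — Nyquist sampling rate:
fs = 2 * fmax = 2 * 9920.0 = 19840.0 Hz

Step 2 — DFT bin spacing:
df = fs / N = 19840.0 / 8192 = 2.4219 Hz

2.4219 Hz


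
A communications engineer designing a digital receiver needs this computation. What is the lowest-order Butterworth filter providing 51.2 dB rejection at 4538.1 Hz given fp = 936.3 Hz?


Butterworth filter order formula:
n = log10(10^(A/10) - 1) / (2 * log10(f_stop/f_pass))
10^(51.2/10) - 1 = 131824.6739
f_stop/f_pass = 4538.1 / 936.3 = 4.8468
n = 3.7347 -> ceil = 4

4


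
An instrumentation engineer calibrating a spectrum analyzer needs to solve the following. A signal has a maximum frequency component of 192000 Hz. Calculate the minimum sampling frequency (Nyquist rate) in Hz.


The Nyquist rate is twice the maximum frequency component.
fs_min = 2 * fmax
      = 2 * 192000
      = 384000 Hz

384000


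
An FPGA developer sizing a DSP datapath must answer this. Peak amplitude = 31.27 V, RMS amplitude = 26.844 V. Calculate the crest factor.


Crest factor is the ratio of peak to RMS:
CF = V_peak / V_rms
   = 31.27 / 26.844
   = 1.1649

1.1649


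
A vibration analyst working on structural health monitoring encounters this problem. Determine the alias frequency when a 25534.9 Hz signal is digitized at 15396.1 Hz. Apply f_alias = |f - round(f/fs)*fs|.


Compute the nearest integer multiple of fs to the signal:
n = round(25534.9 / 15396.1) = 2
f_alias = |25534.9 - 2 * 15396.1|
        = |25534.9 - 30792.2|
        = 5257.3 Hz

5257.3


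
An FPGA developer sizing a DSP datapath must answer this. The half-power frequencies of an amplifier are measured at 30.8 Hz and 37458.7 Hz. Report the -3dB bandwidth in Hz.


Bandwidth is the difference of -3dB frequencies:
BW = f_high - f_low
   = 37458.7 - 30.8
   = 37427.9 Hz

37427.9 Hz


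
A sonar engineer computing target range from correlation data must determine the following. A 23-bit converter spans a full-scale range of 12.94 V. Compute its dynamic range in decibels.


Dynamic range from full-scale to LSB:
V_min = V_max / 2^bits = 12.94 / 2^23
DR = 20 * log10(V_max / V_min)
   = 20 * log10(2^23)
   = 20 * 23 * log10(2)
   = 138.47 dB

138.47 dB


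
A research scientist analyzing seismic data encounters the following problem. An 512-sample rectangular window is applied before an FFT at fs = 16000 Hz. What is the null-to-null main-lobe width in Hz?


Main lobe width for a rectangular window:
Width = 2 * fs / N
      = 2 * 16000 / 512
      = 32000 / 512
      = 62.5 Hz

62.5 Hz


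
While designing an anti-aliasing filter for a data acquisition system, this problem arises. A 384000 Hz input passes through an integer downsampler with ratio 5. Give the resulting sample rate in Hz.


Decimation reduces the sample rate:
fs_out = fs_in / M
       = 384000 / 5
       = 76800.0 Hz

76800.0 Hz


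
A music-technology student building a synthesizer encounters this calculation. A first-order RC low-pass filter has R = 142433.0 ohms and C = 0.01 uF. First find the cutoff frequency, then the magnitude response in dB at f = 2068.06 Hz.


Step 1 — cutoff frequency:
fc = 1 / (2*pi*R*C)
C = 0.01 uF = 1e-08 F
fc = 1 / (2*pi*142433.0*1e-08)
   = 111.74 Hz

Step 2 — magnitude at f = 2068.06 Hz:
|H(f)| = 1 / sqrt(1 + (f/fc)^2)
f/fc = 2068.06 / 111.74 = 18.507786
|H| = 1 / sqrt(1 + 342.538143) = 0.0539526
|H|_dB = 20*log10(0.0539526) = -25.36 dB

fc = 111.74 Hz; |H(2068.06 Hz)| = -25.36 dB


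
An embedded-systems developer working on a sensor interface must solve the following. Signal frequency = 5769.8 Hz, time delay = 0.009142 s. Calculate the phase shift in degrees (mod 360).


Phase shift from frequency and time delay:
phi = 360 * f * t_delay
    = 360 * 5769.8 * 0.009142
    = 18989.1 degrees
    mod 360 = 269.1 degrees

269.1 degrees


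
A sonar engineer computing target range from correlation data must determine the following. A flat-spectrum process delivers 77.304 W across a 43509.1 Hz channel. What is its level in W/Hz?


Power spectral density:
PSD = P / BW
    = 77.304 / 43509.1
    = 0.00177673 W/Hz

0.00177673 W/Hz


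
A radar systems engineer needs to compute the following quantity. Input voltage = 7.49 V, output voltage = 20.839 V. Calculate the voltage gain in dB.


Voltage gain in dB:
G = 20 * log10(Vout / Vin)
  = 20 * log10(20.839 / 7.49)
  = 20 * log10(2.782243)
  = 20 * 0.444395
  = 8.89 dB

8.89 dB


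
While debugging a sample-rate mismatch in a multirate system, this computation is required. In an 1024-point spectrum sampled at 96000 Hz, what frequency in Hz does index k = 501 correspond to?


Frequency of DFT bin k:
f_k = k * fs / N
    = 501 * 96000 / 1024
    = 48096000 / 1024
    = 46968.75 Hz

46968.75 Hz


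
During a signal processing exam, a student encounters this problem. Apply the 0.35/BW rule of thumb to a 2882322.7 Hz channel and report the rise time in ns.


Rise time from bandwidth relationship:
tr = 0.35 / BW
   = 0.35 / 2882322.7
   = 1.214298455e-07 s
   = 121.4298 ns

121.4298 ns


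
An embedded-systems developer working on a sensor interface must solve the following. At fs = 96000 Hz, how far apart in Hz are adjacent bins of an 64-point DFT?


DFT frequency resolution:
df = fs / N
   = 96000 / 64
   = 1500.0 Hz

1500.0 Hz


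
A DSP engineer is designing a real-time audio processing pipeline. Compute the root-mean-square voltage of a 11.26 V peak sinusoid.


RMS voltage for a sinusoidal waveform:
V_rms = V_peak / sqrt(2)
      = 11.26 / 1.414214
      = 7.962 V

7.962 V


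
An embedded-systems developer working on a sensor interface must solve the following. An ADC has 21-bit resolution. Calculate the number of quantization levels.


Number of quantization levels = 2^N
= 2^21
= 2097152

2097152


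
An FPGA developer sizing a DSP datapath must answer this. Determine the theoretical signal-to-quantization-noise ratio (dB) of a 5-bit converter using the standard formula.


Theoretical SNR for a full-scale sinusoid:
SNR = 6.02 * N + 1.76
    = 6.02 * 5 + 1.76
    = 30.1 + 1.76
    = 31.86 dB

31.86 dB


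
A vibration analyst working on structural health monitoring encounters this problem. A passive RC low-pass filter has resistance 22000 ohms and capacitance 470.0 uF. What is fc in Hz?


Cutoff frequency of a first-order RC filter:
fc = 1 / (2 * pi * R * C)
C = 470.0 uF = 0.00047 F
fc = 1 / (2 * pi * 22000 * 0.00047)
   = 1 / 64.968136076237
   = 0.015392 Hz

0.015392 Hz


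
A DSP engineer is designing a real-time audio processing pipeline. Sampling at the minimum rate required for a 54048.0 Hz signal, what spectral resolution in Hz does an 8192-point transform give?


Step 1 — Nyquist sampling rate:
fs = 2 * fmax = 2 * 54048.0 = 108096.0 Hz

Step 2 — DFT bin spacing:
df = fs / N = 108096.0 / 8192 = 13.1953 Hz

13.1953 Hz


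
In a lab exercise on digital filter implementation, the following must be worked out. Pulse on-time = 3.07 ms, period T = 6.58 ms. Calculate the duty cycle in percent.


Duty cycle as a percentage:
DC = (t_on / T) * 100
   = (3.07 / 6.58) * 100
   = 0.466565 * 100
   = 46.66 %

46.66 %


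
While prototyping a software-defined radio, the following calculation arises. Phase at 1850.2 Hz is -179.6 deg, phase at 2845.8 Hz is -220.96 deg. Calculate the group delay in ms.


Group delay from phase difference:
tau = -d(phi)/d(omega)
d(phi) = -41.36 deg = -0.721868 rad
d(omega) = 2*pi*(2845.8 - 1850.2) = 6255.5393 rad/s
tau = -(-0.721868) / 6255.5393
    = 0.1154 ms

0.1154 ms


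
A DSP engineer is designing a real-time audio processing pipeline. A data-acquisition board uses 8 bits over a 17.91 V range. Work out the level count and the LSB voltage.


Step 1 — number of quantization levels:
L = 2^N = 2^8 = 256

Step 2 — LSB step size:
delta = Vfs / L
      = 17.91 / 256
      = 0.06996094 V

Levels = 256; step size = 0.06996094 V


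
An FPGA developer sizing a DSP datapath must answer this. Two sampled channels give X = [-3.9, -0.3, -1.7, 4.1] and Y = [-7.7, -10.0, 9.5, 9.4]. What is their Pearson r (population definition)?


Pearson correlation coefficient (population):
r = cov(X,Y) / (std(X) * std(Y))
Mean X = -0.45, Mean Y = 0.3
Cov(X,Y) = 13.99
Std(X) = 2.923611, Std(Y) = 9.186131
r = 0.5209

0.5209


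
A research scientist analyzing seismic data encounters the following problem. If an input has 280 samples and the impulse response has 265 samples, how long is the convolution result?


Linear convolution output length:
L = N + M - 1
  = 280 + 265 - 1
  = 544 samples

544


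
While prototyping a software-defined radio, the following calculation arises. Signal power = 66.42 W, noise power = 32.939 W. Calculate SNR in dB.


SNR in decibels:
SNR = 10 * log10(Ps / Pn)
    = 10 * log10(66.42 / 32.939)
    = 10 * log10(2.0165)
    = 10 * 0.3046
    = 3.05 dB

3.05 dB


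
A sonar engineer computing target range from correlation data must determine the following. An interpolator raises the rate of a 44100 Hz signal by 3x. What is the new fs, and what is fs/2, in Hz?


Step 1 — output sample rate after interpolation by L:
fs_out = L * fs_in = 3 * 44100 = 132300 Hz

Step 2 — Nyquist frequency of the output stream:
f_Nyq = fs_out / 2 = 132300 / 2 = 66150.0 Hz

fs_out = 132300 Hz; f_Nyquist = 66150.0 Hz


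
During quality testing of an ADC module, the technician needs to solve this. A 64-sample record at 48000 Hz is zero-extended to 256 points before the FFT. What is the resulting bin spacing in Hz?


Frequency resolution after zero-padding:
N_padded = 64 * 4 = 256
df = fs / N_padded
   = 48000 / 256
   = 187.5 Hz

187.5 Hz


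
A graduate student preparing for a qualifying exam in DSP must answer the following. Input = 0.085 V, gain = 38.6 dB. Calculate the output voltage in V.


Output voltage from dB gain:
V_out = V_in * 10^(gain_dB / 20)
      = 0.085 * 10^(38.6 / 20)
      = 0.085 * 85.113804
      = 7.2347 V

7.2347 V


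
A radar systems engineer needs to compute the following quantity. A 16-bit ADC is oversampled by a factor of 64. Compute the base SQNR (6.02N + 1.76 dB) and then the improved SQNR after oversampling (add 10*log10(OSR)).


Step 1 — baseline SQNR at Nyquist:
SQNR_base = 6.02*N + 1.76
          = 6.02*16 + 1.76
          = 98.08 dB

Step 2 — oversampling processing gain:
G = 10*log10(OSR) = 10*log10(64) = 18.06 dB

Step 3 — total:
SQNR_total = 98.08 + 18.06 = 116.14 dB

Base SQNR = 98.08 dB; oversampled SQNR = 116.14 dB


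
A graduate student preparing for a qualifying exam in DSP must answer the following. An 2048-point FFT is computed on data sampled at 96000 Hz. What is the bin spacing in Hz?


DFT frequency resolution:
df = fs / N
   = 96000 / 2048
   = 46.875 Hz

46.875 Hz


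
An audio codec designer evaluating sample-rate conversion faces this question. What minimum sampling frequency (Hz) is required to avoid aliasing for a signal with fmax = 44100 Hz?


The Nyquist rate is twice the maximum frequency component.
fs_min = 2 * fmax
      = 2 * 44100
      = 88200 Hz

88200


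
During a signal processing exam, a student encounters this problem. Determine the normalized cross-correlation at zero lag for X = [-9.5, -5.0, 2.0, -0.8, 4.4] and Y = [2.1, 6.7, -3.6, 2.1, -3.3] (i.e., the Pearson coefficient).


Pearson correlation coefficient (population):
r = cov(X,Y) / (std(X) * std(Y))
Mean X = -1.78, Mean Y = 0.8
Cov(X,Y) = -13.946
Std(X) = 4.968058, Std(Y) = 3.856423
r = -0.7279

-0.7279


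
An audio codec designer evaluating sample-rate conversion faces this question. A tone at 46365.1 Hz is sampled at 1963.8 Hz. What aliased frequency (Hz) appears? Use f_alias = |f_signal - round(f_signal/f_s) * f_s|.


Compute the nearest integer multiple of fs to the signal:
n = round(46365.1 / 1963.8) = 24
f_alias = |46365.1 - 24 * 1963.8|
        = |46365.1 - 47131.2|
        = 766.1 Hz

766.1


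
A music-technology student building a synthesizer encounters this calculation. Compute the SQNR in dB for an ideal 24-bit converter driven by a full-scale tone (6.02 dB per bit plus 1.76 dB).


Theoretical SNR for a full-scale sinusoid:
SNR = 6.02 * N + 1.76
    = 6.02 * 24 + 1.76
    = 144.48 + 1.76
    = 146.24 dB

146.24 dB


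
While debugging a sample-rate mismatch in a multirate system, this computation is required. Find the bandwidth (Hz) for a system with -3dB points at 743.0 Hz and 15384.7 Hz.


Bandwidth is the difference of -3dB frequencies:
BW = f_high - f_low
   = 15384.7 - 743.0
   = 14641.7 Hz

14641.7 Hz


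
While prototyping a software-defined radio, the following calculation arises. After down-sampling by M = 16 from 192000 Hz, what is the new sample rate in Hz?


Decimation reduces the sample rate:
fs_out = fs_in / M
       = 192000 / 16
       = 12000.0 Hz

12000.0 Hz


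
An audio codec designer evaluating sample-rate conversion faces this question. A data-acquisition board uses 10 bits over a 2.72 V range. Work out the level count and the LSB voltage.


Step 1 — number of quantization levels:
L = 2^N = 2^10 = 1024

Step 2 — LSB step size:
delta = Vfs / L
      = 2.72 / 1024
      = 0.00265625 V

Levels = 1024; step size = 0.00265625 V


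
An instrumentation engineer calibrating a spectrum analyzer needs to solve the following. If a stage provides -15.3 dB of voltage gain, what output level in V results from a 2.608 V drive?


Output voltage from dB gain:
V_out = V_in * 10^(gain_dB / 20)
      = 2.608 * 10^(-15.3 / 20)
      = 2.608 * 0.171791
      = 0.448 V

0.448 V


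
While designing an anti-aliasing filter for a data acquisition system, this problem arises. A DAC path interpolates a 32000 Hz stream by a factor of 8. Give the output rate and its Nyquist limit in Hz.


Step 1 — output sample rate after interpolation by L:
fs_out = L * fs_in = 8 * 32000 = 256000 Hz

Step 2 — Nyquist frequency of the output stream:
f_Nyq = fs_out / 2 = 256000 / 2 = 128000.0 Hz

fs_out = 256000 Hz; f_Nyquist = 128000.0 Hz


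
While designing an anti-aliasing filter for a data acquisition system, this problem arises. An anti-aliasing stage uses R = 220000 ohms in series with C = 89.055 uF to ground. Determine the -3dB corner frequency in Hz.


Cutoff frequency of a first-order RC filter:
fc = 1 / (2 * pi * R * C)
C = 89.055 uF = 8.9055e-05 F
fc = 1 / (2 * pi * 220000 * 8.9055e-05)
   = 1 / 123.10079485679
   = 0.008123 Hz

0.008123 Hz


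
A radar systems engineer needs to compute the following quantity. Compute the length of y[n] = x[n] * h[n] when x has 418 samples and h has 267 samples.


Linear convolution output length:
L = N + M - 1
  = 418 + 267 - 1
  = 684 samples

684


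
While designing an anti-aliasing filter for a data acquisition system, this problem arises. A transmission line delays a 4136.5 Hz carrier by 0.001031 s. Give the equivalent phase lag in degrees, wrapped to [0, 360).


Phase shift from frequency and time delay:
phi = 360 * f * t_delay
    = 360 * 4136.5 * 0.001031
    = 1535.3 degrees
    mod 360 = 95.3 degrees

95.3 degrees


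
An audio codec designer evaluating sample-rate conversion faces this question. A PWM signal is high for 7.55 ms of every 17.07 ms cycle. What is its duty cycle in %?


Duty cycle as a percentage:
DC = (t_on / T) * 100
   = (7.55 / 17.07) * 100
   = 0.442296 * 100
   = 44.23 %

44.23 %


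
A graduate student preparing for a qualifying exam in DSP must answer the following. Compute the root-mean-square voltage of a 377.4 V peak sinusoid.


RMS voltage for a sinusoidal waveform:
V_rms = V_peak / sqrt(2)
      = 377.4 / 1.414214
      = 266.862 V

266.862 V


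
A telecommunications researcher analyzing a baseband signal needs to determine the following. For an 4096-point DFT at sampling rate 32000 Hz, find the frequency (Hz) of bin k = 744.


Frequency of DFT bin k:
f_k = k * fs / N
    = 744 * 32000 / 4096
    = 23808000 / 4096
    = 5812.5 Hz

5812.5 Hz


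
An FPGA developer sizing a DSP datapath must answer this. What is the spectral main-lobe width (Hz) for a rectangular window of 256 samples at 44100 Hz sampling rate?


Main lobe width for a rectangular window:
Width = 2 * fs / N
      = 2 * 44100 / 256
      = 88200 / 256
      = 344.531 Hz

344.531 Hz


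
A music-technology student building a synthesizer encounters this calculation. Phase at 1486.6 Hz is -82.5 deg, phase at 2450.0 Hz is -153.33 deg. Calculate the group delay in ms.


Group delay from phase difference:
tau = -d(phi)/d(omega)
d(phi) = -70.83 deg = -1.236217 rad
d(omega) = 2*pi*(2450.0 - 1486.6) = 6053.2207 rad/s
tau = -(-1.236217) / 6053.2207
    = 0.2042 ms

0.2042 ms


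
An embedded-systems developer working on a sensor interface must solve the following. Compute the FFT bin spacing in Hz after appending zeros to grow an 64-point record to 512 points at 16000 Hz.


Frequency resolution after zero-padding:
N_padded = 64 * 8 = 512
df = fs / N_padded
   = 16000 / 512
   = 31.25 Hz

31.25 Hz


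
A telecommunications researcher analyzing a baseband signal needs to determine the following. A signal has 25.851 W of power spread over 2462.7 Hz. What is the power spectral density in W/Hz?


Power spectral density:
PSD = P / BW
    = 25.851 / 2462.7
    = 0.01049702 W/Hz

0.01049702 W/Hz


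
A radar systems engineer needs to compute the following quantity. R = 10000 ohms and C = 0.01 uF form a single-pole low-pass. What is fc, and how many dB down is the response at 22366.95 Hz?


Step 1 — cutoff frequency:
fc = 1 / (2*pi*R*C)
C = 0.01 uF = 1e-08 F
fc = 1 / (2*pi*10000*1e-08)
   = 1591.549 Hz

Step 2 — magnitude at f = 22366.95 Hz:
|H(f)| = 1 / sqrt(1 + (f/fc)^2)
f/fc = 22366.95 / 1591.549 = 14.053573
|H| = 1 / sqrt(1 + 197.502914) = 0.0709768
|H|_dB = 20*log10(0.0709768) = -22.98 dB

fc = 1591.549 Hz; |H(22366.95 Hz)| = -22.98 dB


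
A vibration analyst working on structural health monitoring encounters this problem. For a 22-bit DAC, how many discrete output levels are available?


Number of quantization levels = 2^N
= 2^22
= 4194304

4194304


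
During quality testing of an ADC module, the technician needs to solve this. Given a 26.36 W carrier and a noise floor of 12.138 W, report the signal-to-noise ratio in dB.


SNR in decibels:
SNR = 10 * log10(Ps / Pn)
    = 10 * log10(26.36 / 12.138)
    = 10 * log10(2.1717)
    = 10 * 0.3368
    = 3.37 dB

3.37 dB


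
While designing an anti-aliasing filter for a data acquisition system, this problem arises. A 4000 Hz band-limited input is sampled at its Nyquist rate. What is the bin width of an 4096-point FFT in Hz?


Step 1 — Nyquist sampling rate:
fs = 2 * fmax = 2 * 4000 = 8000 Hz

Step 2 — DFT bin spacing:
df = fs / N = 8000 / 4096 = 1.9531 Hz

1.9531 Hz


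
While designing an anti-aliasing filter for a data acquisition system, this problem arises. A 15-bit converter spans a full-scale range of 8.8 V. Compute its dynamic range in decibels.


Dynamic range from full-scale to LSB:
V_min = V_max / 2^bits = 8.8 / 2^15
DR = 20 * log10(V_max / V_min)
   = 20 * log10(2^15)
   = 20 * 15 * log10(2)
   = 90.31 dB

90.31 dB


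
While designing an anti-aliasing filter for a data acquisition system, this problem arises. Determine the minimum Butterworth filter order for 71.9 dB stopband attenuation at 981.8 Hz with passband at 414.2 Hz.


Butterworth filter order formula:
n = log10(10^(A/10) - 1) / (2 * log10(f_stop/f_pass))
10^(71.9/10) - 1 = 15488165.1891
f_stop/f_pass = 981.8 / 414.2 = 2.3704
n = 9.5915 -> ceil = 10

10


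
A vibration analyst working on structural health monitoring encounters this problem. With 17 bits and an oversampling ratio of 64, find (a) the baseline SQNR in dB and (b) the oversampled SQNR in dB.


Step 1 — baseline SQNR at Nyquist:
SQNR_base = 6.02*N + 1.76
          = 6.02*17 + 1.76
          = 104.1 dB

Step 2 — oversampling processing gain:
G = 10*log10(OSR) = 10*log10(64) = 18.06 dB

Step 3 — total:
SQNR_total = 104.1 + 18.06 = 122.16 dB

Base SQNR = 104.1 dB; oversampled SQNR = 122.16 dB


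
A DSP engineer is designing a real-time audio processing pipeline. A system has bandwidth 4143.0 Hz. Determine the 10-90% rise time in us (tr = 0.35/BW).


Rise time from bandwidth relationship:
tr = 0.35 / BW
   = 0.35 / 4143.0
   = 8.447984552e-05 s
   = 84.4798 us

84.4798 us


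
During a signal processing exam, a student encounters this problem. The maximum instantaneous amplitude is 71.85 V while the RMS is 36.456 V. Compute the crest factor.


Crest factor is the ratio of peak to RMS:
CF = V_peak / V_rms
   = 71.85 / 36.456
   = 1.9709

1.9709


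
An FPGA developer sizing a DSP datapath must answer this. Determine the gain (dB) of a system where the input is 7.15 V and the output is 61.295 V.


Voltage gain in dB:
G = 20 * log10(Vout / Vin)
  = 20 * log10(61.295 / 7.15)
  = 20 * log10(8.572727)
  = 20 * 0.933119
  = 18.66 dB

18.66 dB


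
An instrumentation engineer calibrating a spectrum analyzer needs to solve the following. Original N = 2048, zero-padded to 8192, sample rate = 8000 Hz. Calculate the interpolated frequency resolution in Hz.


Frequency resolution after zero-padding:
N_padded = 2048 * 4 = 8192
df = fs / N_padded
   = 8000 / 8192
   = 0.9766 Hz

0.9766 Hz


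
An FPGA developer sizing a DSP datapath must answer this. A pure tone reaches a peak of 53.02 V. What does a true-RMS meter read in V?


RMS voltage for a sinusoidal waveform:
V_rms = V_peak / sqrt(2)
      = 53.02 / 1.414214
      = 37.491 V

37.491 V


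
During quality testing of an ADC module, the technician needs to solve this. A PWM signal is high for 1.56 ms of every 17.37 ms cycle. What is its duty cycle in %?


Duty cycle as a percentage:
DC = (t_on / T) * 100
   = (1.56 / 17.37) * 100
   = 0.08981 * 100
   = 8.98 %

8.98 %


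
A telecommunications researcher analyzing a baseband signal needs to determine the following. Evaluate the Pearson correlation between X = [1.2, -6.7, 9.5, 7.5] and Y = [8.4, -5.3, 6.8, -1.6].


Pearson correlation coefficient (population):
r = cov(X,Y) / (std(X) * std(Y))
Mean X = 2.875, Mean Y = 2.075
Cov(X,Y) = 18.581875
Std(X) = 6.319958, Std(Y) = 5.705863
r = 0.5153

0.5153


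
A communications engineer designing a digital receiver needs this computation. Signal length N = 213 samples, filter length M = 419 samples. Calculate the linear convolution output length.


Linear convolution output length:
L = N + M - 1
  = 213 + 419 - 1
  = 631 samples

631


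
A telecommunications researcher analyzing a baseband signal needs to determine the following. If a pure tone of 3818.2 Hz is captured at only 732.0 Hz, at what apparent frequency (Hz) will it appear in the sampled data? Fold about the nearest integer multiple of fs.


Compute the nearest integer multiple of fs to the signal:
n = round(3818.2 / 732.0) = 5
f_alias = |3818.2 - 5 * 732.0|
        = |3818.2 - 3660.0|
        = 158.2 Hz

158.2


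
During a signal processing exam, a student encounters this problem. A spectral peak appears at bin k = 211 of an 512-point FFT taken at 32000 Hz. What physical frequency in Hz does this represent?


Frequency of DFT bin k:
f_k = k * fs / N
    = 211 * 32000 / 512
    = 6752000 / 512
    = 13187.5 Hz

13187.5 Hz


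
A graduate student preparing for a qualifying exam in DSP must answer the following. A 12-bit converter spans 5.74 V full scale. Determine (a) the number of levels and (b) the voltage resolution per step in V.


Step 1 — number of quantization levels:
L = 2^N = 2^12 = 4096

Step 2 — LSB step size:
delta = Vfs / L
      = 5.74 / 4096
      = 0.00140137 V

Levels = 4096; step size = 0.00140137 V


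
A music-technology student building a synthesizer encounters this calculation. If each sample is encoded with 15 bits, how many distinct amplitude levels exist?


Number of quantization levels = 2^N
= 2^15
= 32768

32768


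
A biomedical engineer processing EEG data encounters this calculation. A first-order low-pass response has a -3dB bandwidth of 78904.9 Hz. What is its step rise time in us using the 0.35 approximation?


Rise time from bandwidth relationship:
tr = 0.35 / BW
   = 0.35 / 78904.9
   = 4.435719455e-06 s
   = 4.4357 us

4.4357 us


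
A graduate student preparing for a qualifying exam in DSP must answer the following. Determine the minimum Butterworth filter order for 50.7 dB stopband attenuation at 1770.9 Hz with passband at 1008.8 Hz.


Butterworth filter order formula:
n = log10(10^(A/10) - 1) / (2 * log10(f_stop/f_pass))
10^(50.7/10) - 1 = 117488.7555
f_stop/f_pass = 1770.9 / 1008.8 = 1.7555
n = 10.3728 -> ceil = 11

11


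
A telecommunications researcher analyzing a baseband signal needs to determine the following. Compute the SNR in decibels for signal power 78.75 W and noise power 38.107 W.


SNR in decibels:
SNR = 10 * log10(Ps / Pn)
    = 10 * log10(78.75 / 38.107)
    = 10 * log10(2.0665)
    = 10 * 0.3152
    = 3.15 dB

3.15 dB


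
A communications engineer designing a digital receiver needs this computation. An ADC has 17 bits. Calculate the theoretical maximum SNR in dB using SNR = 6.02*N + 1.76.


Theoretical SNR for a full-scale sinusoid:
SNR = 6.02 * N + 1.76
    = 6.02 * 17 + 1.76
    = 102.34 + 1.76
    = 104.1 dB

104.1 dB


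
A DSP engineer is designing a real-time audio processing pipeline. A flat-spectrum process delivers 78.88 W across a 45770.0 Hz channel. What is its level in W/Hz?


Power spectral density:
PSD = P / BW
    = 78.88 / 45770.0
    = 0.0017234 W/Hz

0.0017234 W/Hz


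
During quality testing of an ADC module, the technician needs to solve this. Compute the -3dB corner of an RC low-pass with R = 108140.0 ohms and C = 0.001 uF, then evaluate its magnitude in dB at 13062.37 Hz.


Step 1 — cutoff frequency:
fc = 1 / (2*pi*R*C)
C = 0.001 uF = 1e-09 F
fc = 1 / (2*pi*108140.0*1e-09)
   = 1471.749 Hz

Step 2 — magnitude at f = 13062.37 Hz:
|H(f)| = 1 / sqrt(1 + (f/fc)^2)
f/fc = 13062.37 / 1471.749 = 8.875406
|H| = 1 / sqrt(1 + 78.772832) = 0.1119625
|H|_dB = 20*log10(0.1119625) = -19.02 dB

fc = 1471.749 Hz; |H(13062.37 Hz)| = -19.02 dB


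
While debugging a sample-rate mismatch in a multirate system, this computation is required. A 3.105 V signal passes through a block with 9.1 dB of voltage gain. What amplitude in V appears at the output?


Output voltage from dB gain:
V_out = V_in * 10^(gain_dB / 20)
      = 3.105 * 10^(9.1 / 20)
      = 3.105 * 2.851018
      = 8.8524 V

8.8524 V


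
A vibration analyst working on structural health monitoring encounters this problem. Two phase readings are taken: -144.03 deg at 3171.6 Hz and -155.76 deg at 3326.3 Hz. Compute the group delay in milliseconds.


Group delay from phase difference:
tau = -d(phi)/d(omega)
d(phi) = -11.73 deg = -0.204727 rad
d(omega) = 2*pi*(3326.3 - 3171.6) = 972.0088 rad/s
tau = -(-0.204727) / 972.0088
    = 0.2106 ms

0.2106 ms


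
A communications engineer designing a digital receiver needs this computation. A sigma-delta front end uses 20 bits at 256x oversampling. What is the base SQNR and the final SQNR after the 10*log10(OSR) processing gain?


Step 1 — baseline SQNR at Nyquist:
SQNR_base = 6.02*N + 1.76
          = 6.02*20 + 1.76
          = 122.16 dB

Step 2 — oversampling processing gain:
G = 10*log10(OSR) = 10*log10(256) = 24.08 dB

Step 3 — total:
SQNR_total = 122.16 + 24.08 = 146.24 dB

Base SQNR = 122.16 dB; oversampled SQNR = 146.24 dB


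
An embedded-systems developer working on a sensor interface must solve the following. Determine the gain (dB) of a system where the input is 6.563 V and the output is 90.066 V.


Voltage gain in dB:
G = 20 * log10(Vout / Vin)
  = 20 * log10(90.066 / 6.563)
  = 20 * log10(13.723297)
  = 20 * 1.137458
  = 22.75 dB

22.75 dB


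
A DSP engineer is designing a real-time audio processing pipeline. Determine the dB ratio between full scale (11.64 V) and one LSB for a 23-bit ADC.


Dynamic range from full-scale to LSB:
V_min = V_max / 2^bits = 11.64 / 2^23
DR = 20 * log10(V_max / V_min)
   = 20 * log10(2^23)
   = 20 * 23 * log10(2)
   = 138.47 dB

138.47 dB


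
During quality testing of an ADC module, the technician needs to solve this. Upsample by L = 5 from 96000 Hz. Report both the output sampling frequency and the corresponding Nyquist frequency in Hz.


Step 1 — output sample rate after interpolation by L:
fs_out = L * fs_in = 5 * 96000 = 480000 Hz

Step 2 — Nyquist frequency of the output stream:
f_Nyq = fs_out / 2 = 480000 / 2 = 240000.0 Hz

fs_out = 480000 Hz; f_Nyquist = 240000.0 Hz


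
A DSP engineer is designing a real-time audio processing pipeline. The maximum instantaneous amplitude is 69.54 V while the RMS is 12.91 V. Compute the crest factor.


Crest factor is the ratio of peak to RMS:
CF = V_peak / V_rms
   = 69.54 / 12.91
   = 5.3865

5.3865


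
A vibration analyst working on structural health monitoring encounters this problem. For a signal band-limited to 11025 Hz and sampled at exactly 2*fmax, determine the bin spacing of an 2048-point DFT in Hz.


Step 1 — Nyquist sampling rate:
fs = 2 * fmax = 2 * 11025 = 22050 Hz

Step 2 — DFT bin spacing:
df = fs / N = 22050 / 2048 = 10.7666 Hz

10.7666 Hz


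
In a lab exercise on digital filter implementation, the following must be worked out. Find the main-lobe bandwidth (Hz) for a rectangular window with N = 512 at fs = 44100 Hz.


Main lobe width for a rectangular window:
Width = 2 * fs / N
      = 2 * 44100 / 512
      = 88200 / 512
      = 172.266 Hz

172.266 Hz


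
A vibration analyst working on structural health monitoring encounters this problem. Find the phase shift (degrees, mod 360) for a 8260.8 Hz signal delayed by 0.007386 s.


Phase shift from frequency and time delay:
phi = 360 * f * t_delay
    = 360 * 8260.8 * 0.007386
    = 21965.14 degrees
    mod 360 = 5.14 degrees

5.14 degrees


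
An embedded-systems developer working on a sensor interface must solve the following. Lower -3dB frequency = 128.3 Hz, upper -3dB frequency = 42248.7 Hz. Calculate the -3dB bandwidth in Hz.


Bandwidth is the difference of -3dB frequencies:
BW = f_high - f_low
   = 42248.7 - 128.3
   = 42120.4 Hz

42120.4 Hz


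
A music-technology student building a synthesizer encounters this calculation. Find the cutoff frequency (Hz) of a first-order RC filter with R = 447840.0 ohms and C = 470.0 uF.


Cutoff frequency of a first-order RC filter:
fc = 1 / (2 * pi * R * C)
C = 470.0 uF = 0.00047 F
fc = 1 / (2 * pi * 447840.0 * 0.00047)
   = 1 / 1322.5150027446
   = 0.000756 Hz

0.000756 Hz


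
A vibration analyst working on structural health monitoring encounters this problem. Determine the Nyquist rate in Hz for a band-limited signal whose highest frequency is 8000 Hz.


The Nyquist rate is twice the maximum frequency component.
fs_min = 2 * fmax
      = 2 * 8000
      = 16000 Hz

16000


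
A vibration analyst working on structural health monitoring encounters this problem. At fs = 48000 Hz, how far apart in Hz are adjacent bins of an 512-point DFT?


DFT frequency resolution:
df = fs / N
   = 48000 / 512
   = 93.75 Hz

93.75 Hz


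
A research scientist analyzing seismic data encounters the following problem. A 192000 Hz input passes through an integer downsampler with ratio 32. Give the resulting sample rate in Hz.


Decimation reduces the sample rate:
fs_out = fs_in / M
       = 192000 / 32
       = 6000.0 Hz

6000.0 Hz


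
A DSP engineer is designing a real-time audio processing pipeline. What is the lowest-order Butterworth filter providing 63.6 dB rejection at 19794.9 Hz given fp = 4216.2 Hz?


Butterworth filter order formula:
n = log10(10^(A/10) - 1) / (2 * log10(f_stop/f_pass))
10^(63.6/10) - 1 = 2290866.6528
f_stop/f_pass = 19794.9 / 4216.2 = 4.695
n = 4.7347 -> ceil = 5

5


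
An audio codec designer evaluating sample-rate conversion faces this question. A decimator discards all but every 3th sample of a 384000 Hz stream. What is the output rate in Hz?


Decimation reduces the sample rate:
fs_out = fs_in / M
       = 384000 / 3
       = 128000.0 Hz

128000.0 Hz


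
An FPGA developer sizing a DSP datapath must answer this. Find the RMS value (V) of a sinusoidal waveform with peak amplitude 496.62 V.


RMS voltage for a sinusoidal waveform:
V_rms = V_peak / sqrt(2)
      = 496.62 / 1.414214
      = 351.163 V

351.163 V


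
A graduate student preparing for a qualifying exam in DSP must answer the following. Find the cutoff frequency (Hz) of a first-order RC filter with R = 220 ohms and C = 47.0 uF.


Cutoff frequency of a first-order RC filter:
fc = 1 / (2 * pi * R * C)
C = 47.0 uF = 4.7e-05 F
fc = 1 / (2 * pi * 220 * 4.7e-05)
   = 1 / 0.064968136076237
   = 15.392161 Hz

15.392161 Hz


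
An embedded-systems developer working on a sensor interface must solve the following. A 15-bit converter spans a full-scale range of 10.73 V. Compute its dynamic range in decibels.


Dynamic range from full-scale to LSB:
V_min = V_max / 2^bits = 10.73 / 2^15
DR = 20 * log10(V_max / V_min)
   = 20 * log10(2^15)
   = 20 * 15 * log10(2)
   = 90.31 dB

90.31 dB


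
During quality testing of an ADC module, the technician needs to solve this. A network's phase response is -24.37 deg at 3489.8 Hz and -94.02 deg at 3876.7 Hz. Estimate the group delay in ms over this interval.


Group delay from phase difference:
tau = -d(phi)/d(omega)
d(phi) = -69.65 deg = -1.215622 rad
d(omega) = 2*pi*(3876.7 - 3489.8) = 2430.9644 rad/s
tau = -(-1.215622) / 2430.9644
    = 0.5001 ms

0.5001 ms


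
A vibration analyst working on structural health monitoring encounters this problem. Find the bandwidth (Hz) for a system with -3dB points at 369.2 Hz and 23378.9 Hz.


Bandwidth is the difference of -3dB frequencies:
BW = f_high - f_low
   = 23378.9 - 369.2
   = 23009.7 Hz

23009.7 Hz


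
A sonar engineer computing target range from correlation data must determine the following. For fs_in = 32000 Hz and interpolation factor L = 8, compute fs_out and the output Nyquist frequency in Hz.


Step 1 — output sample rate after interpolation by L:
fs_out = L * fs_in = 8 * 32000 = 256000 Hz

Step 2 — Nyquist frequency of the output stream:
f_Nyq = fs_out / 2 = 256000 / 2 = 128000.0 Hz

fs_out = 256000 Hz; f_Nyquist = 128000.0 Hz


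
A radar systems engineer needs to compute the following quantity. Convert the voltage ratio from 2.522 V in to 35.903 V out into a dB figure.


Voltage gain in dB:
G = 20 * log10(Vout / Vin)
  = 20 * log10(35.903 / 2.522)
  = 20 * log10(14.235924)
  = 20 * 1.153386
  = 23.07 dB

23.07 dB


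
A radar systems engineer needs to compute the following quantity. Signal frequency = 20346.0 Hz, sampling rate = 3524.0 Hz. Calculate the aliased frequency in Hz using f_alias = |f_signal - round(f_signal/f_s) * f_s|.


Compute the nearest integer multiple of fs to the signal:
n = round(20346.0 / 3524.0) = 6
f_alias = |20346.0 - 6 * 3524.0|
        = |20346.0 - 21144.0|
        = 798.0 Hz

798.0


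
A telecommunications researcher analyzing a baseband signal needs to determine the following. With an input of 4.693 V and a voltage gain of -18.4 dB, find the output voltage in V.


Output voltage from dB gain:
V_out = V_in * 10^(gain_dB / 20)
      = 4.693 * 10^(-18.4 / 20)
      = 4.693 * 0.120226
      = 0.5642 V

0.5642 V


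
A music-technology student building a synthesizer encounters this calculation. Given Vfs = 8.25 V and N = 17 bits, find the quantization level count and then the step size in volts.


Step 1 — number of quantization levels:
L = 2^N = 2^17 = 131072

Step 2 — LSB step size:
delta = Vfs / L
      = 8.25 / 131072
      = 6.294e-05 V

Levels = 131072; step size = 6.294e-05 V


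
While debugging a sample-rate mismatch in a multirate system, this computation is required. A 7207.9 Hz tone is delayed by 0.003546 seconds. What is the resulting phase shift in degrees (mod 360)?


Phase shift from frequency and time delay:
phi = 360 * f * t_delay
    = 360 * 7207.9 * 0.003546
    = 9201.32 degrees
    mod 360 = 201.32 degrees

201.32 degrees


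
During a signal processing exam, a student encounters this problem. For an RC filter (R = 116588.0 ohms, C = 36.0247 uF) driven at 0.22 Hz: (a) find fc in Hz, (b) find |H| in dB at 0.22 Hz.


Step 1 — cutoff frequency:
fc = 1 / (2*pi*R*C)
C = 36.0247 uF = 3.60247e-05 F
fc = 1 / (2*pi*116588.0*3.60247e-05)
   = 0.0378936 Hz

Step 2 — magnitude at f = 0.22 Hz:
|H(f)| = 1 / sqrt(1 + (f/fc)^2)
f/fc = 0.22 / 0.0378936 = 5.80573
|H| = 1 / sqrt(1 + 33.706501) = 0.1697441
|H|_dB = 20*log10(0.1697441) = -15.4 dB

fc = 0.0378936 Hz; |H(0.22 Hz)| = -15.4 dB


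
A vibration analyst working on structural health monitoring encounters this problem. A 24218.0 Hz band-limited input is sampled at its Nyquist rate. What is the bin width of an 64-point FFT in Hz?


Step 1 — Nyquist sampling rate:
fs = 2 * fmax = 2 * 24218.0 = 48436.0 Hz

Step 2 — DFT bin spacing:
df = fs / N = 48436.0 / 64 = 756.8125 Hz

756.8125 Hz


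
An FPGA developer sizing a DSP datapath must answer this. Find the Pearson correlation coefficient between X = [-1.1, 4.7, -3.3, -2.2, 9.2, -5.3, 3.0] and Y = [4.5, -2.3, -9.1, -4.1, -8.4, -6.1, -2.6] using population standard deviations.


Pearson correlation coefficient (population):
r = cov(X,Y) / (std(X) * std(Y))
Mean X = 0.7143, Mean Y = -4.0143
Cov(X,Y) = -1.341224
Std(X) = 4.738725, Std(Y) = 4.257574
r = -0.0665

-0.0665


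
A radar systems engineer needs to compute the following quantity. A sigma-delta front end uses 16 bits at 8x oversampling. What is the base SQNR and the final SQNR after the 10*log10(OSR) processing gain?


Step 1 — baseline SQNR at Nyquist:
SQNR_base = 6.02*N + 1.76
          = 6.02*16 + 1.76
          = 98.08 dB

Step 2 — oversampling processing gain:
G = 10*log10(OSR) = 10*log10(8) = 9.03 dB

Step 3 — total:
SQNR_total = 98.08 + 9.03 = 107.11 dB

Base SQNR = 98.08 dB; oversampled SQNR = 107.11 dB


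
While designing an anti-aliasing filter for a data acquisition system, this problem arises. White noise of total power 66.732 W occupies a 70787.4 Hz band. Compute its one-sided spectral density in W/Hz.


Power spectral density:
PSD = P / BW
    = 66.732 / 70787.4
    = 0.00094271 W/Hz

0.00094271 W/Hz


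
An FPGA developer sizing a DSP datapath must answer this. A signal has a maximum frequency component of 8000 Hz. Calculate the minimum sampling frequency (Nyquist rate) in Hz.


The Nyquist rate is twice the maximum frequency component.
fs_min = 2 * fmax
      = 2 * 8000
      = 16000 Hz

16000
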